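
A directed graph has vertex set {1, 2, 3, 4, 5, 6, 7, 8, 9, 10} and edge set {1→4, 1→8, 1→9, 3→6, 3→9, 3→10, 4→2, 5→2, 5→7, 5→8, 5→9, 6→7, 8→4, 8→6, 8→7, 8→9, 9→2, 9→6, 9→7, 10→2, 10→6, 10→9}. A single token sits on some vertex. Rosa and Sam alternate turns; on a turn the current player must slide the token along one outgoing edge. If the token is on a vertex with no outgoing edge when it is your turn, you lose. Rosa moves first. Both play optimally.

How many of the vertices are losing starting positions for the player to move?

Label each position W (a win for the player to move) or L (a loss). A position with no legal move is L; any other position is W exactly when some move reaches an L, and L when every move reaches a W.
Every edge goes from a vertex to one that appears earlier in the order 2, 7, 6, 9, 10, 4, 8, 1, 3, 5, so processing vertices in that order labels each vertex after all of its successors.
2: no outgoing edge → L
7: no outgoing edge → L
6: reaches L-position 7 → W
9: reaches L-position 7 → W
10: reaches L-position 2 → W
4: reaches L-position 2 → W
8: reaches L-position 7 → W
1: only reaches 8(W), 4(W), 9(W), all W → L
3: only reaches 10(W), 9(W), 6(W), all W → L
5: reaches L-position 7 → W
The L vertices are 1, 2, 3, 7; that is 4 in all.

4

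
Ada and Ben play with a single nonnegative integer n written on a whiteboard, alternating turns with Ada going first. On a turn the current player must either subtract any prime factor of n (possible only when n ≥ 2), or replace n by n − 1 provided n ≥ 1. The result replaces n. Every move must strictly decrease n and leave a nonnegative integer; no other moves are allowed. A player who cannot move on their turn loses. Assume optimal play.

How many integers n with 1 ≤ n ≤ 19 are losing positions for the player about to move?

Label each position W (a win for the player to move) or L (a loss). A position with no legal move is L; any other position is W exactly when some move reaches an L, and L when every move reaches a W.
n=0: no move → L
n=1: →0(L), so W
n=2: →0(L), so W
n=3: →0(L), so W
n=4: →2(W), 3(W) — all W, so L
n=5: →0(L), so W
n=6: →4(L), so W
n=7: →0(L), so W
n=8: →6(W), 7(W) — all W, so L
n=9: →8(L), so W
n=10: →8(L), so W
n=11: →0(L), so W
n=12: →9(W), 10(W), 11(W) — all W, so L
n=13: →0(L), so W
n=14: →12(L), so W
n=15: →12(L), so W
n=16: →14(W), 15(W) — all W, so L
n=17: →0(L), so W
n=18: →16(L), so W
n=19: →0(L), so W
L entries with 1 ≤ n ≤ 19 (n=0 is outside the asked range and is not counted): n = 4, 8, 12, 16; that makes 4.

4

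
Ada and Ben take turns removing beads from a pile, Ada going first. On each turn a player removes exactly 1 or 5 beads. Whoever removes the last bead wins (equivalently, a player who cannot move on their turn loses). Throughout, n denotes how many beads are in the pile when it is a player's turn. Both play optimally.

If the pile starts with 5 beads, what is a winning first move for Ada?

Remove 1, leaving 4.

Compute win/loss labels from the base case upward. A position with no move is L. Any other position is W if it can reach an L in one move, else L.
n=0: no move → L
n=1: can move to 0, which is L ⇒ W
n=2: the only move is to 1(W), a W ⇒ L
n=3: can move to 2, which is L ⇒ W
n=4: the only move is to 3(W), a W ⇒ L
n=5: can move to 4, which is L ⇒ W
From 5, the L positions reachable in one move are: 4, 0. Any move reaching one of these is winning.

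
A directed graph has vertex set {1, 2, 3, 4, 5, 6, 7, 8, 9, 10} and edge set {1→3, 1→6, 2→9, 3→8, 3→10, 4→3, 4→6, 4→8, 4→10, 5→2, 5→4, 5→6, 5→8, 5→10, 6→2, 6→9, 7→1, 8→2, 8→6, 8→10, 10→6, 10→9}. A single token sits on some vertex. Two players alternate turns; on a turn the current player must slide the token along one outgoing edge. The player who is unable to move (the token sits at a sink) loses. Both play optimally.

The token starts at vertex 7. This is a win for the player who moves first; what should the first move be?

Compute win/loss labels from the base case upward. A position with no move is L. Any other position is W if it can reach an L in one move, else L.
Every edge goes from a vertex to one that appears earlier in the order 9, 2, 6, 10, 8, 3, 4, 1, 5, 7, so processing vertices in that order labels each vertex after all of its successors.
9: no outgoing edge → L
2: →9(L), so W
6: →9(L), so W
10: →9(L), so W
8: →10(W), 6(W), 2(W) — all W, so L
3: →8(L), so W
4: →8(L), so W
1: →3(W), 6(W) — all W, so L
5: →8(L), so W
7: →1(L), so W
From 7, the L positions reachable in one move are: 1.

Move to 1.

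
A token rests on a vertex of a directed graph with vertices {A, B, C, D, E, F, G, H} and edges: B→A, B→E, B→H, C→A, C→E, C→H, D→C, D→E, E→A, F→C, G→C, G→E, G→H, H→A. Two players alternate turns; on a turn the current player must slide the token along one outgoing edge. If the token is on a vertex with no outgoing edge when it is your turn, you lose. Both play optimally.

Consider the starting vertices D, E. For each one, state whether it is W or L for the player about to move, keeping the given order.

Build the W/L table. Terminal = L. A non-terminal position is W if it has a move to some L; otherwise it is L.
Every edge goes from a vertex to one that appears earlier in the order A, H, E, C, B, F, D, G, so processing vertices in that order labels each vertex after all of its successors.
A: no outgoing edge → L
H: can move to A, which is L ⇒ W
E: can move to A, which is L ⇒ W
C: can move to A, which is L ⇒ W
B: can move to A, which is L ⇒ W
F: the only move is to C(W), a W ⇒ L
D: moves to C(W), E(W); every one is W ⇒ L
G: moves to C(W), E(W), H(W); every one is W ⇒ L

D: L, E: W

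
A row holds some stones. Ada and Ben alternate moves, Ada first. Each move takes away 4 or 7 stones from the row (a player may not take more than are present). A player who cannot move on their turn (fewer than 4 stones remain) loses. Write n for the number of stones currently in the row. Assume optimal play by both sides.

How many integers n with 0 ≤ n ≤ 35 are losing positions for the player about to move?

Build the W/L table. Terminal = L. A non-terminal position is W if it has a move to some L; otherwise it is L.
n=0: no move → L
n=1: no move → L
n=2: no move → L
n=3: no move → L
n=4: W (go to 0, an L position)
n=5: W (go to 1, an L position)
n=6: W (go to 2, an L position)
n=7: W (go to 3, an L position)
n=8: W (go to 1, an L position)
n=9: W (go to 2, an L position)
n=10: W (go to 3, an L position)
n=11: L (options 7(W), 4(W) are all W)
n=12: L (options 8(W), 5(W) are all W)
n=13: L (options 9(W), 6(W) are all W)
n=14: L (options 10(W), 7(W) are all W)
n=15: W (go to 11, an L position)
n=16: W (go to 12, an L position)
n=17: W (go to 13, an L position)
n=18: W (go to 14, an L position)
n=19: W (go to 12, an L position)
n=20: W (go to 13, an L position)
n=21: W (go to 14, an L position)
n=22: L (options 18(W), 15(W) are all W)
n=23: L (options 19(W), 16(W) are all W)
n=24: L (options 20(W), 17(W) are all W)
n=25: L (options 21(W), 18(W) are all W)
n=26: W (go to 22, an L position)
n=27: W (go to 23, an L position)
n=28: W (go to 24, an L position)
n=29: W (go to 25, an L position)
n=30: W (go to 23, an L position)
n=31: W (go to 24, an L position)
n=32: W (go to 25, an L position)
n=33: L (options 29(W), 26(W) are all W)
n=34: L (options 30(W), 27(W) are all W)
n=35: L (options 31(W), 28(W) are all W)
L entries with 0 ≤ n ≤ 35: n = 0, 1, 2, 3, 11, 12, 13, 14, 22, 23, 24, 25, 33, 34, 35; that makes 15.

15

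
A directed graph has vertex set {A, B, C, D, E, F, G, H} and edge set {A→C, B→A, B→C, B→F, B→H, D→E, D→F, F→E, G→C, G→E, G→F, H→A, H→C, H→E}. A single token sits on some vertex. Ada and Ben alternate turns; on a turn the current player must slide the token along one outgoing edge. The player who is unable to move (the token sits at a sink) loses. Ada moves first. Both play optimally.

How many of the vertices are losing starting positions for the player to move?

Use the standard recursion: the mover loses at a terminal position; elsewhere, the mover wins exactly when some move hands the opponent an L position.
Every edge goes from a vertex to one that appears earlier in the order C, E, F, G, A, H, D, B, so processing vertices in that order labels each vertex after all of its successors.
C: no outgoing edge → L
E: no outgoing edge → L
F: →E(L), so W
G: →E(L), so W
A: →C(L), so W
H: →E(L), so W
D: →E(L), so W
B: →C(L), so W
The L vertices are C, E; that is 2 in all.

2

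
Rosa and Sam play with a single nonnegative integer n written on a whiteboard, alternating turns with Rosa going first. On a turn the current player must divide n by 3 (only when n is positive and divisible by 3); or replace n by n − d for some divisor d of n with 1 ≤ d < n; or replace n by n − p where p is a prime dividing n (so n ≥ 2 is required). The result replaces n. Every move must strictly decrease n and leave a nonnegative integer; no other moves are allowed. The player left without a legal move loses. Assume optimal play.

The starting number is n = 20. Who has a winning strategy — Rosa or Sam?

Sam wins.

Positions with no move are L. A position that does have a move is losing for the player to move precisely when every available move leads to a winning position for the opponent. Fill in the labels:
n=0: no move → L
n=1: no move → L
n=2: can move to 0, which is L ⇒ W
n=3: can move to 0, which is L ⇒ W
n=4: moves to 2(W), 3(W); every one is W ⇒ L
n=5: can move to 0, which is L ⇒ W
n=6: can move to 4, which is L ⇒ W
n=7: can move to 0, which is L ⇒ W
n=8: can move to 4, which is L ⇒ W
n=9: moves to 3(W), 6(W), 8(W); every one is W ⇒ L
n=10: can move to 9, which is L ⇒ W
n=11: can move to 0, which is L ⇒ W
n=12: can move to 4, which is L ⇒ W
n=13: can move to 0, which is L ⇒ W
n=14: moves to 7(W), 12(W), 13(W); every one is W ⇒ L
n=15: can move to 14, which is L ⇒ W
n=16: can move to 14, which is L ⇒ W
n=17: can move to 0, which is L ⇒ W
n=18: can move to 9, which is L ⇒ W
n=19: can move to 0, which is L ⇒ W
n=20: moves to 10(W), 15(W), 16(W), 18(W), 19(W); every one is W ⇒ L
The starting position 20 is L: whatever Rosa does, the opponent receives a W position.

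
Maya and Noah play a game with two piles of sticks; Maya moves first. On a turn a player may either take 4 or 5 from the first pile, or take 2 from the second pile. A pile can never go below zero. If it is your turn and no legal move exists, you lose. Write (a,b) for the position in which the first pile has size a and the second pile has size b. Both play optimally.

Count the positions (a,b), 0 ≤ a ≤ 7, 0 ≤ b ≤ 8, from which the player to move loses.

36

Positions with no move are L. A position that does have a move is losing for the player to move precisely when every available move leads to a winning position for the opponent. Fill in the labels:
Every move lowers a or b (never raises either), so fill the grid row by row in increasing a, and left to right within a row: each cell's successors are then already labelled.
      b=0  b=1  b=2  b=3  b=4  b=5  b=6  b=7  b=8
a=0:    L    L    W    W    L    L    W    W    L
a=1:    L    L    W    W    L    L    W    W    L
a=2:    L    L    W    W    L    L    W    W    L
a=3:    L    L    W    W    L    L    W    W    L
a=4:    W    W    L    L    W    W    L    L    W
a=5:    W    W    L    L    W    W    L    L    W
a=6:    W    W    L    L    W    W    L    L    W
a=7:    W    W    L    L    W    W    L    L    W
Cells with no legal move (terminal, hence L): (0,0), (0,1), (1,0), (1,1), (2,0), (2,1), (3,0), (3,1).
The remaining L cells, each justified by listing all of its moves:
(0,4): →(0,2)(W) only, which is W, so L
(0,5): →(0,3)(W) only, which is W, so L
(0,8): →(0,6)(W) only, which is W, so L
(1,4): →(1,2)(W) only, which is W, so L
(1,5): →(1,3)(W) only, which is W, so L
(1,8): →(1,6)(W) only, which is W, so L
(2,4): →(2,2)(W) only, which is W, so L
(2,5): →(2,3)(W) only, which is W, so L
(2,8): →(2,6)(W) only, which is W, so L
(3,4): →(3,2)(W) only, which is W, so L
(3,5): →(3,3)(W) only, which is W, so L
(3,8): →(3,6)(W) only, which is W, so L
(4,2): →(0,2)(W), (4,0)(W) — all W, so L
(4,3): →(0,3)(W), (4,1)(W) — all W, so L
(4,6): →(0,6)(W), (4,4)(W) — all W, so L
(4,7): →(0,7)(W), (4,5)(W) — all W, so L
(5,2): →(1,2)(W), (0,2)(W), (5,0)(W) — all W, so L
(5,3): →(1,3)(W), (0,3)(W), (5,1)(W) — all W, so L
(5,6): →(1,6)(W), (0,6)(W), (5,4)(W) — all W, so L
(5,7): →(1,7)(W), (0,7)(W), (5,5)(W) — all W, so L
(6,2): →(2,2)(W), (1,2)(W), (6,0)(W) — all W, so L
(6,3): →(2,3)(W), (1,3)(W), (6,1)(W) — all W, so L
(6,6): →(2,6)(W), (1,6)(W), (6,4)(W) — all W, so L
(6,7): →(2,7)(W), (1,7)(W), (6,5)(W) — all W, so L
(7,2): →(3,2)(W), (2,2)(W), (7,0)(W) — all W, so L
(7,3): →(3,3)(W), (2,3)(W), (7,1)(W) — all W, so L
(7,6): →(3,6)(W), (2,6)(W), (7,4)(W) — all W, so L
(7,7): →(3,7)(W), (2,7)(W), (7,5)(W) — all W, so L
Every other cell has at least one move into one of the L cells above, so it is W.
L cells per row: a=0: 5, a=1: 5, a=2: 5, a=3: 5, a=4: 4, a=5: 4, a=6: 4, a=7: 4; total 36.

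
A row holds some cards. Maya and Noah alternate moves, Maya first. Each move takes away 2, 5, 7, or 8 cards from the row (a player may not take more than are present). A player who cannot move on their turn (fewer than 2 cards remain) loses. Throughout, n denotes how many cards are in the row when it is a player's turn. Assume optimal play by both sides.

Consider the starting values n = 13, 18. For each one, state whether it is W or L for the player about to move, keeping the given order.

13: L, 18: W

Positions with no move are L. A position that does have a move is losing for the player to move precisely when every available move leads to a winning position for the opponent. Fill in the labels:
n=0: no move → L
n=1: no move → L
n=2: reaches L-position 0 → W
n=3: reaches L-position 1 → W
n=4: only reaches 2(W), which is W → L
n=5: reaches L-position 0 → W
n=6: reaches L-position 4 → W
n=7: reaches L-position 0 → W
n=8: reaches L-position 1 → W
n=9: reaches L-position 4 → W
n=10: only reaches 8(W), 5(W), 3(W), 2(W), all W → L
n=11: reaches L-position 4 → W
n=12: reaches L-position 10 → W
n=13: only reaches 11(W), 8(W), 6(W), 5(W), all W → L
n=14: only reaches 12(W), 9(W), 7(W), 6(W), all W → L
n=15: reaches L-position 13 → W
n=16: reaches L-position 14 → W
n=17: reaches L-position 10 → W
n=18: reaches L-position 13 → W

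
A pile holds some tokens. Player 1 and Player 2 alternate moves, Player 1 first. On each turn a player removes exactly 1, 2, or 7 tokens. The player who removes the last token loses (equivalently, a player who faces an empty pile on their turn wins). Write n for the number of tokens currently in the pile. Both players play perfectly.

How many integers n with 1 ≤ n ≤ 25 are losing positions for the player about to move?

9

Classify positions by backward induction: terminal positions (no move available) are W. From any other position, the mover wins iff some move reaches an L.
n=0: no move; the opponent has just taken the last token and therefore loses → W
n=1: the only move is to 0(W), a W ⇒ L
n=2: can move to 1, which is L ⇒ W
n=3: can move to 1, which is L ⇒ W
n=4: moves to 3(W), 2(W); every one is W ⇒ L
n=5: can move to 4, which is L ⇒ W
n=6: can move to 4, which is L ⇒ W
n=7: moves to 6(W), 5(W), 0(W); every one is W ⇒ L
n=8: can move to 7, which is L ⇒ W
n=9: can move to 7, which is L ⇒ W
n=10: moves to 9(W), 8(W), 3(W); every one is W ⇒ L
n=11: can move to 10, which is L ⇒ W
n=12: can move to 10, which is L ⇒ W
n=13: moves to 12(W), 11(W), 6(W); every one is W ⇒ L
n=14: can move to 13, which is L ⇒ W
n=15: can move to 13, which is L ⇒ W
n=16: moves to 15(W), 14(W), 9(W); every one is W ⇒ L
n=17: can move to 16, which is L ⇒ W
n=18: can move to 16, which is L ⇒ W
n=19: moves to 18(W), 17(W), 12(W); every one is W ⇒ L
n=20: can move to 19, which is L ⇒ W
n=21: can move to 19, which is L ⇒ W
n=22: moves to 21(W), 20(W), 15(W); every one is W ⇒ L
n=23: can move to 22, which is L ⇒ W
n=24: can move to 22, which is L ⇒ W
n=25: moves to 24(W), 23(W), 18(W); every one is W ⇒ L
L entries with 1 ≤ n ≤ 25 (the range starts at n=1): n = 1, 4, 7, 10, 13, 16, 19, 22, 25; that makes 9.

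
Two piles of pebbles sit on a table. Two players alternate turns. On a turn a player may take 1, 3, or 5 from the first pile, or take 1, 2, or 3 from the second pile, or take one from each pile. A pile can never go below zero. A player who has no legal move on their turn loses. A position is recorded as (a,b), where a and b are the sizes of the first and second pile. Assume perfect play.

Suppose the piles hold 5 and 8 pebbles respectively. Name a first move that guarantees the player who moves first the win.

Move to (4,8).

Use the standard recursion: the mover loses at a terminal position; elsewhere, the mover wins exactly when some move hands the opponent an L position.
No move ever increases a pile, so every position that can arise here has a ≤ 5 and b ≤ 8; it is enough to label the cells with 0 ≤ a ≤ 5 and 0 ≤ b ≤ 8.
Every move lowers a or b (never raises either), so fill the grid row by row in increasing a, and left to right within a row: each cell's successors are then already labelled.
      b=0  b=1  b=2  b=3  b=4  b=5  b=6  b=7  b=8
a=0:    L    W    W    W    L    W    W    W    L
a=1:    W    W    L    W    W    W    L    W    W
a=2:    L    W    W    W    L    W    W    W    L
a=3:    W    W    L    W    W    W    L    W    W
a=4:    L    W    W    W    L    W    W    W    L
a=5:    W    W    L    W    W    W    L    W    W
Cells with no legal move (terminal, hence L): (0,0).
The remaining L cells, each justified by listing all of its moves:
(0,4): →(0,3)(W), (0,2)(W), (0,1)(W) — all W, so L
(0,8): →(0,7)(W), (0,6)(W), (0,5)(W) — all W, so L
(1,2): →(0,2)(W), (1,1)(W), (1,0)(W), (0,1)(W) — all W, so L
(1,6): →(0,6)(W), (1,5)(W), (1,4)(W), (1,3)(W), (0,5)(W) — all W, so L
(2,0): →(1,0)(W) only, which is W, so L
(2,4): →(1,4)(W), (2,3)(W), (2,2)(W), (2,1)(W), (1,3)(W) — all W, so L
(2,8): →(1,8)(W), (2,7)(W), (2,6)(W), (2,5)(W), (1,7)(W) — all W, so L
(3,2): →(2,2)(W), (0,2)(W), (3,1)(W), (3,0)(W), (2,1)(W) — all W, so L
(3,6): →(2,6)(W), (0,6)(W), (3,5)(W), (3,4)(W), (3,3)(W), (2,5)(W) — all W, so L
(4,0): →(3,0)(W), (1,0)(W) — all W, so L
(4,4): →(3,4)(W), (1,4)(W), (4,3)(W), (4,2)(W), (4,1)(W), (3,3)(W) — all W, so L
(4,8): →(3,8)(W), (1,8)(W), (4,7)(W), (4,6)(W), (4,5)(W), (3,7)(W) — all W, so L
(5,2): →(4,2)(W), (2,2)(W), (0,2)(W), (5,1)(W), (5,0)(W), (4,1)(W) — all W, so L
(5,6): →(4,6)(W), (2,6)(W), (0,6)(W), (5,5)(W), (5,4)(W), (5,3)(W), (4,5)(W) — all W, so L
Every other cell has at least one move into one of the L cells above, so it is W.
From (5,8), the L positions reachable in one move are: (4,8), (2,8), (0,8), (5,6). Any move reaching one of these is winning.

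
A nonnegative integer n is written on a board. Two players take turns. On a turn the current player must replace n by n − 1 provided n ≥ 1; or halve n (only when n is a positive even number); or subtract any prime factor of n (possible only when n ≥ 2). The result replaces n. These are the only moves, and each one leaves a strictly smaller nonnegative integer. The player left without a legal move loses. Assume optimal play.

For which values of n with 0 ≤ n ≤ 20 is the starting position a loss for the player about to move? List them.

0, 4, 9, 14, 20

Positions with no move are L. A position that does have a move is losing for the player to move precisely when every available move leads to a winning position for the opponent. Fill in the labels:
n=0: no move → L
n=1: W (go to 0, an L position)
n=2: W (go to 0, an L position)
n=3: W (go to 0, an L position)
n=4: L (options 2(W), 3(W) are all W)
n=5: W (go to 0, an L position)
n=6: W (go to 4, an L position)
n=7: W (go to 0, an L position)
n=8: W (go to 4, an L position)
n=9: L (options 6(W), 8(W) are all W)
n=10: W (go to 9, an L position)
n=11: W (go to 0, an L position)
n=12: W (go to 9, an L position)
n=13: W (go to 0, an L position)
n=14: L (options 7(W), 12(W), 13(W) are all W)
n=15: W (go to 14, an L position)
n=16: W (go to 14, an L position)
n=17: W (go to 0, an L position)
n=18: W (go to 9, an L position)
n=19: W (go to 0, an L position)
n=20: L (options 10(W), 15(W), 18(W), 19(W) are all W)
Reading off the rows marked L gives the requested list; there are 5 such values of n.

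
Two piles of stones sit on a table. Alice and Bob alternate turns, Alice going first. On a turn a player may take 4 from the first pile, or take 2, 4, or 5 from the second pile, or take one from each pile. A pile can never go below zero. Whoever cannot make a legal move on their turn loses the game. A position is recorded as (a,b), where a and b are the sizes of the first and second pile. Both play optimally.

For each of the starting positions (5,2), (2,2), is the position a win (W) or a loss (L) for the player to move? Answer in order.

Label each position W (a win for the player to move) or L (a loss). A position with no legal move is L; any other position is W exactly when some move reaches an L, and L when every move reaches a W.
No move ever increases a pile, so every position that can arise here has a ≤ 5 and b ≤ 2; it is enough to label the cells with 0 ≤ a ≤ 5 and 0 ≤ b ≤ 2.
Every move lowers a or b (never raises either), so fill the grid row by row in increasing a, and left to right within a row: each cell's successors are then already labelled.
      b=0  b=1  b=2
a=0:    L    L    W
a=1:    L    W    W
a=2:    L    W    W
a=3:    L    W    W
a=4:    W    W    L
a=5:    W    L    L
Cells with no legal move (terminal, hence L): (0,0), (0,1), (1,0), (2,0), (3,0).
The remaining L cells, each justified by listing all of its moves:
(4,2): only reaches (0,2)(W), (4,0)(W), (3,1)(W), all W → L
(5,1): only reaches (1,1)(W), (4,0)(W), all W → L
(5,2): only reaches (1,2)(W), (5,0)(W), (4,1)(W), all W → L
Every other cell has at least one move into one of the L cells above, so it is W.
(5,2): one of the L cells justified above, so L
(2,2): the move to (2,0) reaches an L cell, so W

(5,2): L, (2,2): W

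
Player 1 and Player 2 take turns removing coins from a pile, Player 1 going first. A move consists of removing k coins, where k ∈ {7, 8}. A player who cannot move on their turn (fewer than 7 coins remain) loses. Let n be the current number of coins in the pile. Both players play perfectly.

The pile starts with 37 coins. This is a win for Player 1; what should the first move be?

Remove 7, leaving 30.

Use the standard recursion: the mover loses at a terminal position; elsewhere, the mover wins exactly when some move hands the opponent an L position.
n=0: no move → L
n=1: no move → L
n=2: no move → L
n=3: no move → L
n=4: no move → L
n=5: no move → L
n=6: no move → L
n=7: can move to 0, which is L ⇒ W
n=8: can move to 1, which is L ⇒ W
n=9: can move to 2, which is L ⇒ W
n=10: can move to 3, which is L ⇒ W
n=11: can move to 4, which is L ⇒ W
n=12: can move to 5, which is L ⇒ W
n=13: can move to 6, which is L ⇒ W
n=14: can move to 6, which is L ⇒ W
n=15: moves to 8(W), 7(W); every one is W ⇒ L
n=16: moves to 9(W), 8(W); every one is W ⇒ L
n=17: moves to 10(W), 9(W); every one is W ⇒ L
n=18: moves to 11(W), 10(W); every one is W ⇒ L
n=19: moves to 12(W), 11(W); every one is W ⇒ L
n=20: moves to 13(W), 12(W); every one is W ⇒ L
n=21: moves to 14(W), 13(W); every one is W ⇒ L
n=22: can move to 15, which is L ⇒ W
n=23: can move to 16, which is L ⇒ W
n=24: can move to 17, which is L ⇒ W
n=25: can move to 18, which is L ⇒ W
n=26: can move to 19, which is L ⇒ W
n=27: can move to 20, which is L ⇒ W
n=28: can move to 21, which is L ⇒ W
n=29: can move to 21, which is L ⇒ W
n=30: moves to 23(W), 22(W); every one is W ⇒ L
n=31: moves to 24(W), 23(W); every one is W ⇒ L
n=32: moves to 25(W), 24(W); every one is W ⇒ L
n=33: moves to 26(W), 25(W); every one is W ⇒ L
n=34: moves to 27(W), 26(W); every one is W ⇒ L
n=35: moves to 28(W), 27(W); every one is W ⇒ L
n=36: moves to 29(W), 28(W); every one is W ⇒ L
n=37: can move to 30, which is L ⇒ W
From 37, the L positions reachable in one move are: 30.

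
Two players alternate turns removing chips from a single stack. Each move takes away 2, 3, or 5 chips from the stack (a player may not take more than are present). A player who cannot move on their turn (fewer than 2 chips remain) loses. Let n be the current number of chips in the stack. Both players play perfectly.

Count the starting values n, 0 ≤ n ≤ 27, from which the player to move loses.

8

Positions with no move are L. A position that does have a move is losing for the player to move precisely when every available move leads to a winning position for the opponent. Fill in the labels:
n=0: no move → L
n=1: no move → L
n=2: reaches L-position 0 → W
n=3: reaches L-position 1 → W
n=4: reaches L-position 1 → W
n=5: reaches L-position 0 → W
n=6: reaches L-position 1 → W
n=7: only reaches 5(W), 4(W), 2(W), all W → L
n=8: only reaches 6(W), 5(W), 3(W), all W → L
n=9: reaches L-position 7 → W
n=10: reaches L-position 8 → W
n=11: reaches L-position 8 → W
n=12: reaches L-position 7 → W
n=13: reaches L-position 8 → W
n=14: only reaches 12(W), 11(W), 9(W), all W → L
n=15: only reaches 13(W), 12(W), 10(W), all W → L
n=16: reaches L-position 14 → W
n=17: reaches L-position 15 → W
n=18: reaches L-position 15 → W
n=19: reaches L-position 14 → W
n=20: reaches L-position 15 → W
n=21: only reaches 19(W), 18(W), 16(W), all W → L
n=22: only reaches 20(W), 19(W), 17(W), all W → L
n=23: reaches L-position 21 → W
n=24: reaches L-position 22 → W
n=25: reaches L-position 22 → W
n=26: reaches L-position 21 → W
n=27: reaches L-position 22 → W
L entries with 0 ≤ n ≤ 27: n = 0, 1, 7, 8, 14, 15, 21, 22; that makes 8.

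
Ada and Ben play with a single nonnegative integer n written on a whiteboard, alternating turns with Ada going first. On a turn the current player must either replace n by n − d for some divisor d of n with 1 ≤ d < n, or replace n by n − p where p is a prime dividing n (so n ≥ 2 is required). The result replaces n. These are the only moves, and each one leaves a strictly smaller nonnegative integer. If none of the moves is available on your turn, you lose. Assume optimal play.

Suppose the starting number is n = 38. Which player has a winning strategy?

Ben wins.

Build the W/L table. Terminal = L. A non-terminal position is W if it has a move to some L; otherwise it is L.
n=0: no move → L
n=1: no move → L
n=2: W (go to 0, an L position)
n=3: W (go to 0, an L position)
n=4: L (options 2(W), 3(W) are all W)
n=5: W (go to 0, an L position)
n=6: W (go to 4, an L position)
n=7: W (go to 0, an L position)
n=8: W (go to 4, an L position)
n=9: L (options 6(W), 8(W) are all W)
n=10: W (go to 9, an L position)
n=11: W (go to 0, an L position)
n=12: W (go to 9, an L position)
n=13: W (go to 0, an L position)
n=14: L (options 7(W), 12(W), 13(W) are all W)
n=15: W (go to 14, an L position)
n=16: W (go to 14, an L position)
n=17: W (go to 0, an L position)
n=18: W (go to 9, an L position)
n=19: W (go to 0, an L position)
n=20: L (options 10(W), 15(W), 16(W), 18(W), 19(W) are all W)
n=21: W (go to 14, an L position)
n=22: W (go to 20, an L position)
n=23: W (go to 0, an L position)
n=24: W (go to 20, an L position)
n=25: W (go to 20, an L position)
n=26: L (options 13(W), 24(W), 25(W) are all W)
n=27: W (go to 26, an L position)
n=28: W (go to 14, an L position)
n=29: W (go to 0, an L position)
n=30: W (go to 20, an L position)
n=31: W (go to 0, an L position)
n=32: L (options 16(W), 24(W), 28(W), 30(W), 31(W) are all W)
n=33: W (go to 32, an L position)
n=34: W (go to 32, an L position)
n=35: L (options 28(W), 30(W), 34(W) are all W)
n=36: W (go to 32, an L position)
n=37: W (go to 0, an L position)
n=38: L (options 19(W), 36(W), 37(W) are all W)
The starting position 38 is L: whatever Ada does, the opponent receives a W position.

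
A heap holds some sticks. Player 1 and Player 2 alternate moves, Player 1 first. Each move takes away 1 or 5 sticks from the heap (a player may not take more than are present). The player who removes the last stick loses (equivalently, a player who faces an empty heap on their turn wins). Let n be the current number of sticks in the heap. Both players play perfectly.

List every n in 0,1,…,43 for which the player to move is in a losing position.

Classify positions by backward induction: terminal positions (no move available) are W. From any other position, the mover wins iff some move reaches an L.
n=0: no move; the opponent has just taken the last stick and therefore loses → W
n=1: the only move is to 0(W), a W ⇒ L
n=2: can move to 1, which is L ⇒ W
n=3: the only move is to 2(W), a W ⇒ L
n=4: can move to 3, which is L ⇒ W
n=5: moves to 4(W), 0(W); every one is W ⇒ L
n=6: can move to 5, which is L ⇒ W
n=7: moves to 6(W), 2(W); every one is W ⇒ L
n=8: can move to 7, which is L ⇒ W
n=9: moves to 8(W), 4(W); every one is W ⇒ L
n=10: can move to 9, which is L ⇒ W
n=11: moves to 10(W), 6(W); every one is W ⇒ L
n=12: can move to 11, which is L ⇒ W
n=13: moves to 12(W), 8(W); every one is W ⇒ L
n=14: can move to 13, which is L ⇒ W
n=15: moves to 14(W), 10(W); every one is W ⇒ L
n=16: can move to 15, which is L ⇒ W
n=17: moves to 16(W), 12(W); every one is W ⇒ L
n=18: can move to 17, which is L ⇒ W
n=19: moves to 18(W), 14(W); every one is W ⇒ L
n=20: can move to 19, which is L ⇒ W
n=21: moves to 20(W), 16(W); every one is W ⇒ L
n=22: can move to 21, which is L ⇒ W
n=23: moves to 22(W), 18(W); every one is W ⇒ L
n=24: can move to 23, which is L ⇒ W
n=25: moves to 24(W), 20(W); every one is W ⇒ L
n=26: can move to 25, which is L ⇒ W
n=27: moves to 26(W), 22(W); every one is W ⇒ L
n=28: can move to 27, which is L ⇒ W
n=29: moves to 28(W), 24(W); every one is W ⇒ L
n=30: can move to 29, which is L ⇒ W
n=31: moves to 30(W), 26(W); every one is W ⇒ L
n=32: can move to 31, which is L ⇒ W
n=33: moves to 32(W), 28(W); every one is W ⇒ L
n=34: can move to 33, which is L ⇒ W
n=35: moves to 34(W), 30(W); every one is W ⇒ L
n=36: can move to 35, which is L ⇒ W
n=37: moves to 36(W), 32(W); every one is W ⇒ L
n=38: can move to 37, which is L ⇒ W
n=39: moves to 38(W), 34(W); every one is W ⇒ L
n=40: can move to 39, which is L ⇒ W
n=41: moves to 40(W), 36(W); every one is W ⇒ L
n=42: can move to 41, which is L ⇒ W
n=43: moves to 42(W), 38(W); every one is W ⇒ L
The losing starting values of n are exactly the entries labelled L in this table (22 of them).

1, 3, 5, 7, 9, 11, 13, 15, 17, 19, 21, 23, 25, 27, 29, 31, 33, 35, 37, 39, 41, 43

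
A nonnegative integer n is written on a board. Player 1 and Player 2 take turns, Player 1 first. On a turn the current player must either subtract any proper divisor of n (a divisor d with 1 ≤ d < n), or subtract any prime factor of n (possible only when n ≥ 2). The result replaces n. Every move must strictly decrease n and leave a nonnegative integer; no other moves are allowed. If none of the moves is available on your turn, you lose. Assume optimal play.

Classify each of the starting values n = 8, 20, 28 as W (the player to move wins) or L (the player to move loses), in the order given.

Label each position W (a win for the player to move) or L (a loss). A position with no legal move is L; any other position is W exactly when some move reaches an L, and L when every move reaches a W.
n=0: no move → L
n=1: no move → L
n=2: →0(L), so W
n=3: →0(L), so W
n=4: →2(W), 3(W) — all W, so L
n=5: →0(L), so W
n=6: →4(L), so W
n=7: →0(L), so W
n=8: →4(L), so W
n=9: →6(W), 8(W) — all W, so L
n=10: →9(L), so W
n=11: →0(L), so W
n=12: →9(L), so W
n=13: →0(L), so W
n=14: →7(W), 12(W), 13(W) — all W, so L
n=15: →14(L), so W
n=16: →14(L), so W
n=17: →0(L), so W
n=18: →9(L), so W
n=19: →0(L), so W
n=20: →10(W), 15(W), 16(W), 18(W), 19(W) — all W, so L
n=21: →14(L), so W
n=22: →20(L), so W
n=23: →0(L), so W
n=24: →20(L), so W
n=25: →20(L), so W
n=26: →13(W), 24(W), 25(W) — all W, so L
n=27: →26(L), so W
n=28: →14(L), so W

8: W, 20: L, 28: W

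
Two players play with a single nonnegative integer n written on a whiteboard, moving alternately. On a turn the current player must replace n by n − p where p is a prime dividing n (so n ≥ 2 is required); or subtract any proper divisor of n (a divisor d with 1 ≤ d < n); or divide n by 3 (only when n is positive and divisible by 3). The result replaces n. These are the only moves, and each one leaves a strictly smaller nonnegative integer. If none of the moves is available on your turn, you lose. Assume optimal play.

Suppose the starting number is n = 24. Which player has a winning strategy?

The first player wins.

Positions with no move are L. A position that does have a move is losing for the player to move precisely when every available move leads to a winning position for the opponent. Fill in the labels:
n=0: no move → L
n=1: no move → L
n=2: can move to 0, which is L ⇒ W
n=3: can move to 0, which is L ⇒ W
n=4: moves to 2(W), 3(W); every one is W ⇒ L
n=5: can move to 0, which is L ⇒ W
n=6: can move to 4, which is L ⇒ W
n=7: can move to 0, which is L ⇒ W
n=8: can move to 4, which is L ⇒ W
n=9: moves to 3(W), 6(W), 8(W); every one is W ⇒ L
n=10: can move to 9, which is L ⇒ W
n=11: can move to 0, which is L ⇒ W
n=12: can move to 4, which is L ⇒ W
n=13: can move to 0, which is L ⇒ W
n=14: moves to 7(W), 12(W), 13(W); every one is W ⇒ L
n=15: can move to 14, which is L ⇒ W
n=16: can move to 14, which is L ⇒ W
n=17: can move to 0, which is L ⇒ W
n=18: can move to 9, which is L ⇒ W
n=19: can move to 0, which is L ⇒ W
n=20: moves to 10(W), 15(W), 16(W), 18(W), 19(W); every one is W ⇒ L
n=21: can move to 14, which is L ⇒ W
n=22: can move to 20, which is L ⇒ W
n=23: can move to 0, which is L ⇒ W
n=24: can move to 20, which is L ⇒ W
From 24 the player to move can move to 20, reaching an L position.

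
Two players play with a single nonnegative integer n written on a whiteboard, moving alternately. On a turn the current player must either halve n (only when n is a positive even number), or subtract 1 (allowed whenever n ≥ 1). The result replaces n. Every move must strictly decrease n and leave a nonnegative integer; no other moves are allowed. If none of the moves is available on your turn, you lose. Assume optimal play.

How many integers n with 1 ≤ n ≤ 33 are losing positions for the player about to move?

Positions with no move are L. A position that does have a move is losing for the player to move precisely when every available move leads to a winning position for the opponent. Fill in the labels:
n=0: no move → L
n=1: →0(L), so W
n=2: →1(W) only, which is W, so L
n=3: →2(L), so W
n=4: →2(L), so W
n=5: →4(W) only, which is W, so L
n=6: →5(L), so W
n=7: →6(W) only, which is W, so L
n=8: →7(L), so W
n=9: →8(W) only, which is W, so L
n=10: →5(L), so W
n=11: →10(W) only, which is W, so L
n=12: →11(L), so W
n=13: →12(W) only, which is W, so L
n=14: →7(L), so W
n=15: →14(W) only, which is W, so L
n=16: →15(L), so W
n=17: →16(W) only, which is W, so L
n=18: →9(L), so W
n=19: →18(W) only, which is W, so L
n=20: →19(L), so W
n=21: →20(W) only, which is W, so L
n=22: →11(L), so W
n=23: →22(W) only, which is W, so L
n=24: →23(L), so W
n=25: →24(W) only, which is W, so L
n=26: →13(L), so W
n=27: →26(W) only, which is W, so L
n=28: →27(L), so W
n=29: →28(W) only, which is W, so L
n=30: →15(L), so W
n=31: →30(W) only, which is W, so L
n=32: →31(L), so W
n=33: →32(W) only, which is W, so L
L entries with 1 ≤ n ≤ 33 (n=0 is outside the asked range and is not counted): n = 2, 5, 7, 9, 11, 13, 15, 17, 19, 21, 23, 25, 27, 29, 31, 33; that makes 16.

16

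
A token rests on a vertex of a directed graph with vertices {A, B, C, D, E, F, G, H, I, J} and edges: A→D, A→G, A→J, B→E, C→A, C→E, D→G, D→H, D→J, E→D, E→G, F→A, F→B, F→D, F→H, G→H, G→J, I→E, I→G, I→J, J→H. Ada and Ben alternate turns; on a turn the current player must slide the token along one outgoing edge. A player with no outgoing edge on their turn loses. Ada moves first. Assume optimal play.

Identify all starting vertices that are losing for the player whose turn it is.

Positions with no move are L. A position that does have a move is losing for the player to move precisely when every available move leads to a winning position for the opponent. Fill in the labels:
Every edge goes from a vertex to one that appears earlier in the order H, J, G, D, A, E, I, B, F, C, so processing vertices in that order labels each vertex after all of its successors.
H: no outgoing edge → L
J: reaches L-position H → W
G: reaches L-position H → W
D: reaches L-position H → W
A: only reaches D(W), G(W), J(W), all W → L
E: only reaches D(W), G(W), all W → L
I: reaches L-position E → W
B: reaches L-position E → W
F: reaches L-position A → W
C: reaches L-position E → W
Reading off the rows marked L gives the requested list; there are 3 such vertices.

A, E, H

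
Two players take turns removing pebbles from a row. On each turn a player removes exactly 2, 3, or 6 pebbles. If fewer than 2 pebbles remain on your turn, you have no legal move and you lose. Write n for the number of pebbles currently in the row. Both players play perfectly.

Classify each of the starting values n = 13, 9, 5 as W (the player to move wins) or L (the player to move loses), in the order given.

Use the standard recursion: the mover loses at a terminal position; elsewhere, the mover wins exactly when some move hands the opponent an L position.
n=0: no move → L
n=1: no move → L
n=2: →0(L), so W
n=3: →1(L), so W
n=4: →1(L), so W
n=5: →3(W), 2(W) — all W, so L
n=6: →0(L), so W
n=7: →5(L), so W
n=8: →5(L), so W
n=9: →7(W), 6(W), 3(W) — all W, so L
n=10: →8(W), 7(W), 4(W) — all W, so L
n=11: →9(L), so W
n=12: →10(L), so W
n=13: →10(L), so W

13: W, 9: L, 5: L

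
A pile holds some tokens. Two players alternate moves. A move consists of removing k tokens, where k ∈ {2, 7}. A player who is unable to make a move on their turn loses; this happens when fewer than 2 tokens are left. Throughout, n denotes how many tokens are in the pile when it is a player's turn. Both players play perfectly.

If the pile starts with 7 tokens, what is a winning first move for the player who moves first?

Positions with no move are L. A position that does have a move is losing for the player to move precisely when every available move leads to a winning position for the opponent. Fill in the labels:
n=0: no move → L
n=1: no move → L
n=2: reaches L-position 0 → W
n=3: reaches L-position 1 → W
n=4: only reaches 2(W), which is W → L
n=5: only reaches 3(W), which is W → L
n=6: reaches L-position 4 → W
n=7: reaches L-position 5 → W
From 7, the L positions reachable in one move are: 5, 0. Any move reaching one of these is winning.

Remove 2, leaving 5.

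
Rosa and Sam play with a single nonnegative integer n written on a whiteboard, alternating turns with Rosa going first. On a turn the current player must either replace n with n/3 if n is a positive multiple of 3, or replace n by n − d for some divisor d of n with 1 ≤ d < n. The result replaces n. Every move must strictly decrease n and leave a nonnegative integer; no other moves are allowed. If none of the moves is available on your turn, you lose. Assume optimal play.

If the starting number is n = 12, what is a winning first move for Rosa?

Move to 4.

Build the W/L table. Terminal = L. A non-terminal position is W if it has a move to some L; otherwise it is L.
n=0: no move → L
n=1: no move → L
n=2: can move to 1, which is L ⇒ W
n=3: can move to 1, which is L ⇒ W
n=4: moves to 2(W), 3(W); every one is W ⇒ L
n=5: can move to 4, which is L ⇒ W
n=6: can move to 4, which is L ⇒ W
n=7: the only move is to 6(W), a W ⇒ L
n=8: can move to 4, which is L ⇒ W
n=9: moves to 3(W), 6(W), 8(W); every one is W ⇒ L
n=10: can move to 9, which is L ⇒ W
n=11: the only move is to 10(W), a W ⇒ L
n=12: can move to 4, which is L ⇒ W
From 12, the L positions reachable in one move are: 4, 9, 11. Any move reaching one of these is winning.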